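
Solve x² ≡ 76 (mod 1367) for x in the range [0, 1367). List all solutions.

Since 1367 ≡ 3 (mod 4), a square root of 76 is 76^((1367+1)/4) = 76^342 mod 1367.
Repeated squaring: 76^2≡308, 76^4≡541, 76^8≡143, 76^16≡1311, 76^32≡402, 76^64≡298, 76^128≡1316, 76^256≡1234 (mod 1367).
76^342 = 76^(256+64+16+4+2) ≡ 1133 (mod 1367).
Check: 1133² = 1283689 ≡ 76 (mod 1367). The two roots are 234 and 1133.

234, 1133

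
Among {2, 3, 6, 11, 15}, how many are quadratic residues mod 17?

(2/17) = +1 → QR.
(3/17) = -1 → non-residue.
(6/17) = -1 → non-residue.
(11/17) = -1 → non-residue.
(15/17) = +1 → QR.
Total quadratic residues among the 5: 2.

2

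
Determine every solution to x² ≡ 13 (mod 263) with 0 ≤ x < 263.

Since 263 ≡ 3 (mod 4), a square root of 13 is 13^((263+1)/4) = 13^66 mod 263.
Repeated squaring: 13^2≡169, 13^4≡157, 13^8≡190, 13^16≡69, 13^32≡27, 13^64≡203 (mod 263).
13^66 = 13^(64+2) ≡ 117 (mod 263).
Check: 117² = 13689 ≡ 13 (mod 263). The two roots are 117 and 146.

117, 146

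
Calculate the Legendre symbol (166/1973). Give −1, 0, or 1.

-1

Pull out 2: since 1973 ≡ 5 (mod 8), (2/1973) = -1.
Reciprocity: 83 ≡ 3 and 1973 ≡ 1 (mod 4), so (83/1973) = +(1973/83).
Reduce top mod 83: now compute (64/83).
Pull out 2^6: since 83 ≡ 3 (mod 8), (2/83) = -1, so (2/83)^6 = +1.
Reached (1/83) = 1. Collecting the sign flips along the way, the symbol is -1.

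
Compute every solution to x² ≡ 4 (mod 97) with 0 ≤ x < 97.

97 ≡ 1 (mod 4), so we find a root by search.
Trying successive values, 2² = 4 ≡ 4 (mod 97). The other root is 97 − 2 = 95.

2, 95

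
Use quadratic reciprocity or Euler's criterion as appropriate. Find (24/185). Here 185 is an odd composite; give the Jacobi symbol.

-1

Pull out 2^3: since 185 ≡ 1 (mod 8), (2/185) = +1, so (2/185)^3 = +1.
Reciprocity: 3 ≡ 3 and 185 ≡ 1 (mod 4), so (3/185) = +(185/3).
Reduce top mod 3: now compute (2/3).
Pull out 2: since 3 ≡ 3 (mod 8), (2/3) = -1.
Reached (1/3) = 1. Collecting the sign flips along the way, the symbol is -1.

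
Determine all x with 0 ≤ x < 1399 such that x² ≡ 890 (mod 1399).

Since 1399 ≡ 3 (mod 4), a square root of 890 is 890^((1399+1)/4) = 890^350 mod 1399.
Repeated squaring: 890^2≡266, 890^4≡806, 890^8≡500, 890^16≡978, 890^32≡967, 890^64≡557, 890^128≡1070, 890^256≡518 (mod 1399).
890^350 = 890^(256+64+16+8+4+2) ≡ 965 (mod 1399).
Check: 965² = 931225 ≡ 890 (mod 1399). The two roots are 434 and 965.

434, 965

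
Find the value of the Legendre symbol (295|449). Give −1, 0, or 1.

1

Euler's criterion: (295/449) ≡ 295^224 (mod 449).
295^2 ≡ 368 (mod 449)
295^4 ≡ 275 (mod 449)
295^8 ≡ 193 (mod 449)
295^16 ≡ 431 (mod 449)
295^32 ≡ 324 (mod 449)
295^64 ≡ 359 (mod 449)
295^128 ≡ 18 (mod 449)
295^224 = 295^(128+64+32) ≡ 1 (mod 449).
Result is 1, so (295/449) = 1.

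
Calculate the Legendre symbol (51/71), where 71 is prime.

-1

Reciprocity: 51 ≡ 3 and 71 ≡ 3 (mod 4), so (51/71) = −(71/51).
Reduce top mod 51: now compute (20/51).
Pull out 2^2: since 51 ≡ 3 (mod 8), (2/51) = -1, so (2/51)^2 = +1.
Reciprocity: 5 ≡ 1 and 51 ≡ 3 (mod 4), so (5/51) = +(51/5).
Reduce top mod 5: now compute (1/5).
Reached (1/5) = 1. Collecting the sign flips along the way, the symbol is -1.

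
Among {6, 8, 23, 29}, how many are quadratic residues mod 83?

2

(6/83) = -1 → non-residue.
(8/83) = -1 → non-residue.
(23/83) = +1 → QR.
(29/83) = +1 → QR.
Total quadratic residues among the 4: 2.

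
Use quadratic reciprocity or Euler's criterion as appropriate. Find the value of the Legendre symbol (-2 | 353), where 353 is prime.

First reduce: -2 ≡ 351 (mod 353).
Reciprocity: 351 ≡ 3 and 353 ≡ 1 (mod 4), so (351/353) = +(353/351).
Reduce top mod 351: now compute (2/351).
Pull out 2: since 351 ≡ 7 (mod 8), (2/351) = +1.
Reached (1/351) = 1. Collecting the sign flips along the way, the symbol is +1.

1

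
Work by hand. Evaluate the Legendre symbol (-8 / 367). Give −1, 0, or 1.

First reduce: -8 ≡ 359 (mod 367).
Reciprocity: 359 ≡ 3 and 367 ≡ 3 (mod 4), so (359/367) = −(367/359).
Reduce top mod 359: now compute (8/359).
Pull out 2^3: since 359 ≡ 7 (mod 8), (2/359) = +1, so (2/359)^3 = +1.
Reached (1/359) = 1. Collecting the sign flips along the way, the symbol is -1.

-1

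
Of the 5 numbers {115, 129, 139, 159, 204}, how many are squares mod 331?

(115/331) = -1 → non-residue.
(129/331) = -1 → non-residue.
(139/331) = +1 → QR.
(159/331) = -1 → non-residue.
(204/331) = -1 → non-residue.
Total quadratic residues among the 5: 1.

1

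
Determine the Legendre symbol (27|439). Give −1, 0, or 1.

-1

Reciprocity: 27 ≡ 3 and 439 ≡ 3 (mod 4), so (27/439) = −(439/27).
Reduce top mod 27: now compute (7/27).
Reciprocity: 7 ≡ 3 and 27 ≡ 3 (mod 4), so (7/27) = −(27/7).
Reduce top mod 7: now compute (6/7).
Pull out 2: since 7 ≡ 7 (mod 8), (2/7) = +1.
Reciprocity: 3 ≡ 3 and 7 ≡ 3 (mod 4), so (3/7) = −(7/3).
Reduce top mod 3: now compute (1/3).
Reached (1/3) = 1. Collecting the sign flips along the way, the symbol is -1.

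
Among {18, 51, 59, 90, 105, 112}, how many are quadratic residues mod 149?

(18/149) = -1 → non-residue.
(51/149) = -1 → non-residue.
(59/149) = -1 → non-residue.
(90/149) = -1 → non-residue.
(105/149) = -1 → non-residue.
(112/149) = +1 → QR.
Total quadratic residues among the 6: 1.

1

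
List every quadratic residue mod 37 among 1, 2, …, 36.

Square k = 1,…,18 (k and 37−k give the same square):
1²=1, 2²=4, 3²=9, 4²=16, 5²=25, 6²=36, 7²≡12, 8²≡27, 9²≡7, 10²≡26, 11²≡10, 12²≡33, 13²≡21, 14²≡11, 15²≡3, 16²≡34, 17²≡30, 18²≡28 (mod 37).
So the quadratic residues mod 37 are {1, 3, 4, 7, 9, 10, 11, 12, 16, 21, 25, 26, 27, 28, 30, 33, 34, 36}.

1, 3, 4, 7, 9, 10, 11, 12, 16, 21, 25, 26, 27, 28, 30, 33, 34, 36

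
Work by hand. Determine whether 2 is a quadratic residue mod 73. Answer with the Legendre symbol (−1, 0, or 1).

Pull out 2: since 73 ≡ 1 (mod 8), (2/73) = +1.
Reached (1/73) = 1. Collecting the sign flips along the way, the symbol is +1.

1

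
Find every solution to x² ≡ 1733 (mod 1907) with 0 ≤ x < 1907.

Since 1907 ≡ 3 (mod 4), a square root of 1733 is 1733^((1907+1)/4) = 1733^477 mod 1907.
Repeated squaring: 1733^2≡1671, 1733^4≡393, 1733^8≡1889, 1733^16≡324, 1733^32≡91, 1733^64≡653, 1733^128≡1148, 1733^256≡167 (mod 1907).
1733^477 = 1733^(256+128+64+16+8+4+1) ≡ 1082 (mod 1907).
Check: 1082² = 1170724 ≡ 1733 (mod 1907). The two roots are 825 and 1082.

825, 1082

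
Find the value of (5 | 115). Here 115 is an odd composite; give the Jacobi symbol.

0

Reciprocity: 5 ≡ 1 and 115 ≡ 3 (mod 4), so (5/115) = +(115/5).
Reduce top mod 5: now compute (0/5).
Top reduces to 0: gcd > 1, so the symbol is 0.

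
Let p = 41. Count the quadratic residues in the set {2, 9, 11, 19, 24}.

2

(2/41) = +1 → QR.
(9/41) = +1 → QR.
(11/41) = -1 → non-residue.
(19/41) = -1 → non-residue.
(24/41) = -1 → non-residue.
Total quadratic residues among the 5: 2.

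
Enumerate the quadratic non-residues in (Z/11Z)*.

2,6,7,8,10

Square k = 1,…,5 (k and 11−k give the same square):
1²=1, 2²=4, 3²=9, 4²≡5, 5²≡3 (mod 11).
The residues are {1, 3, 4, 5, 9}; the non-residues are the remaining 5 nonzero classes.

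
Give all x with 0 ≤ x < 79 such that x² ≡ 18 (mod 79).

27, 52

Since 79 ≡ 3 (mod 4), a square root of 18 is 18^((79+1)/4) = 18^20 mod 79.
Repeated squaring: 18^2≡8, 18^4≡64, 18^8≡67, 18^16≡65 (mod 79).
18^20 = 18^(16+4) ≡ 52 (mod 79).
Check: 52² = 2704 ≡ 18 (mod 79). The two roots are 27 and 52.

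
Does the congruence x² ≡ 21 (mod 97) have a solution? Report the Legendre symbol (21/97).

-1

Reciprocity: 21 ≡ 1 and 97 ≡ 1 (mod 4), so (21/97) = +(97/21).
Reduce top mod 21: now compute (13/21).
Reciprocity: 13 ≡ 1 and 21 ≡ 1 (mod 4), so (13/21) = +(21/13).
Reduce top mod 13: now compute (8/13).
Pull out 2^3: since 13 ≡ 5 (mod 8), (2/13) = -1, so (2/13)^3 = -1.
Reached (1/13) = 1. Collecting the sign flips along the way, the symbol is -1.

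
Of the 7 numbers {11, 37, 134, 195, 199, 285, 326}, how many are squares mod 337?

(11/337) = -1 → non-residue.
(37/337) = +1 → QR.
(134/337) = -1 → non-residue.
(195/337) = -1 → non-residue.
(199/337) = -1 → non-residue.
(285/337) = +1 → QR.
(326/337) = -1 → non-residue.
Total quadratic residues among the 7: 2.

2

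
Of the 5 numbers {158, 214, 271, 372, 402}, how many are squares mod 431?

(158/431) = -1 → non-residue.
(214/431) = -1 → non-residue.
(271/431) = -1 → non-residue.
(372/431) = -1 → non-residue.
(402/431) = -1 → non-residue.
Total quadratic residues among the 5: 0.

0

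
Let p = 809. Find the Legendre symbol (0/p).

0

Top reduces to 0: gcd > 1, so the symbol is 0.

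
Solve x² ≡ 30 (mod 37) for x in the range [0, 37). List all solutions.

17, 20

37 ≡ 1 (mod 4), so we find a root by search.
Trying successive values, 17² = 289 ≡ 30 (mod 37). The other root is 37 − 17 = 20.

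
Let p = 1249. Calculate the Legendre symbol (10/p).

1

Pull out 2: since 1249 ≡ 1 (mod 8), (2/1249) = +1.
Reciprocity: 5 ≡ 1 and 1249 ≡ 1 (mod 4), so (5/1249) = +(1249/5).
Reduce top mod 5: now compute (4/5).
Pull out 2^2: since 5 ≡ 5 (mod 8), (2/5) = -1, so (2/5)^2 = +1.
Reached (1/5) = 1. Collecting the sign flips along the way, the symbol is +1.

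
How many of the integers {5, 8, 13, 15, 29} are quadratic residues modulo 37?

0

(5/37) = -1 → non-residue.
(8/37) = -1 → non-residue.
(13/37) = -1 → non-residue.
(15/37) = -1 → non-residue.
(29/37) = -1 → non-residue.
Total quadratic residues among the 5: 0.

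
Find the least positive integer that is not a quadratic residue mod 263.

(2/263) = +1, so 2 is a residue.
(3/263) = +1, so 3 is a residue.
(4/263) = +1, so 4 is a residue.
(5/263) = −1, so 5 is the smallest positive non-residue mod 263.

5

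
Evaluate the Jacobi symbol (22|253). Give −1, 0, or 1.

0

Pull out 2: since 253 ≡ 5 (mod 8), (2/253) = -1.
Reciprocity: 11 ≡ 3 and 253 ≡ 1 (mod 4), so (11/253) = +(253/11).
Reduce top mod 11: now compute (0/11).
Top reduces to 0: gcd > 1, so the symbol is 0.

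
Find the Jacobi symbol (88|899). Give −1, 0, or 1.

-1

Pull out 2^3: since 899 ≡ 3 (mod 8), (2/899) = -1, so (2/899)^3 = -1.
Reciprocity: 11 ≡ 3 and 899 ≡ 3 (mod 4), so (11/899) = −(899/11).
Reduce top mod 11: now compute (8/11).
Pull out 2^3: since 11 ≡ 3 (mod 8), (2/11) = -1, so (2/11)^3 = -1.
Reached (1/11) = 1. Collecting the sign flips along the way, the symbol is -1.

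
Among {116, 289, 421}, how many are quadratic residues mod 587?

(116/587) = +1 → QR.
(289/587) = +1 → QR.
(421/587) = +1 → QR.
Total quadratic residues among the 3: 3.

3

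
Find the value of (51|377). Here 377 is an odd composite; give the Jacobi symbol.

1

Reciprocity: 51 ≡ 3 and 377 ≡ 1 (mod 4), so (51/377) = +(377/51).
Reduce top mod 51: now compute (20/51).
Pull out 2^2: since 51 ≡ 3 (mod 8), (2/51) = -1, so (2/51)^2 = +1.
Reciprocity: 5 ≡ 1 and 51 ≡ 3 (mod 4), so (5/51) = +(51/5).
Reduce top mod 5: now compute (1/5).
Reached (1/5) = 1. Collecting the sign flips along the way, the symbol is +1.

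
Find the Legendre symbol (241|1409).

Reciprocity: 241 ≡ 1 and 1409 ≡ 1 (mod 4), so (241/1409) = +(1409/241).
Reduce top mod 241: now compute (204/241).
Pull out 2^2: since 241 ≡ 1 (mod 8), (2/241) = +1, so (2/241)^2 = +1.
Reciprocity: 51 ≡ 3 and 241 ≡ 1 (mod 4), so (51/241) = +(241/51).
Reduce top mod 51: now compute (37/51).
Reciprocity: 37 ≡ 1 and 51 ≡ 3 (mod 4), so (37/51) = +(51/37).
Reduce top mod 37: now compute (14/37).
Pull out 2: since 37 ≡ 5 (mod 8), (2/37) = -1.
Reciprocity: 7 ≡ 3 and 37 ≡ 1 (mod 4), so (7/37) = +(37/7).
Reduce top mod 7: now compute (2/7).
Pull out 2: since 7 ≡ 7 (mod 8), (2/7) = +1.
Reached (1/7) = 1. Collecting the sign flips along the way, the symbol is -1.

-1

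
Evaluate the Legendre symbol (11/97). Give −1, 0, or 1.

1

Euler's criterion: (11/97) ≡ 11^48 (mod 97).
11^2 ≡ 24 (mod 97)
11^4 ≡ 91 (mod 97)
11^8 ≡ 36 (mod 97)
11^16 ≡ 35 (mod 97)
11^32 ≡ 61 (mod 97)
11^48 = 11^(32+16) ≡ 1 (mod 97).
Result is 1, so (11/97) = 1.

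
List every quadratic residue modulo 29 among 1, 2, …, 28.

Square k = 1,…,14 (k and 29−k give the same square):
1²=1, 2²=4, 3²=9, 4²=16, 5²=25, 6²≡7, 7²≡20, 8²≡6, 9²≡23, 10²≡13, 11²≡5, 12²≡28, 13²≡24, 14²≡22 (mod 29).
So the quadratic residues mod 29 are {1, 4, 5, 6, 7, 9, 13, 16, 20, 22, 23, 24, 25, 28}.

1 4 5 6 7 9 13 16 20 22 23 24 25 28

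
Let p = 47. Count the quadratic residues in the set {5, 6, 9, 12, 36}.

(5/47) = -1 → non-residue.
(6/47) = +1 → QR.
(9/47) = +1 → QR.
(12/47) = +1 → QR.
(36/47) = +1 → QR.
Total quadratic residues among the 5: 4.

4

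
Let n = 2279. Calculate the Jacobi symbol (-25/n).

First reduce: -25 ≡ 2254 (mod 2279).
Pull out 2: since 2279 ≡ 7 (mod 8), (2/2279) = +1.
Reciprocity: 1127 ≡ 3 and 2279 ≡ 3 (mod 4), so (1127/2279) = −(2279/1127).
Reduce top mod 1127: now compute (25/1127).
Reciprocity: 25 ≡ 1 and 1127 ≡ 3 (mod 4), so (25/1127) = +(1127/25).
Reduce top mod 25: now compute (2/25).
Pull out 2: since 25 ≡ 1 (mod 8), (2/25) = +1.
Reached (1/25) = 1. Collecting the sign flips along the way, the symbol is -1.

-1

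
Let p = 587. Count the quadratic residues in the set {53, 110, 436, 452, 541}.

2

(53/587) = +1 → QR.
(110/587) = -1 → non-residue.
(436/587) = -1 → non-residue.
(452/587) = +1 → QR.
(541/587) = -1 → non-residue.
Total quadratic residues among the 5: 2.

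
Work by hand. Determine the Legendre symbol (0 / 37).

0

Top reduces to 0: gcd > 1, so the symbol is 0.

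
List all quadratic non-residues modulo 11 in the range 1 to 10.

2,6,7,8,10

Square k = 1,…,5 (k and 11−k give the same square):
1²=1, 2²=4, 3²=9, 4²≡5, 5²≡3 (mod 11).
The residues are {1, 3, 4, 5, 9}; the non-residues are the remaining 5 nonzero classes.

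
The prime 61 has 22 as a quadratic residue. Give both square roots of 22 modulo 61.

12, 49

61 ≡ 1 (mod 4), so we find a root by search.
Trying successive values, 12² = 144 ≡ 22 (mod 61). The other root is 61 − 12 = 49.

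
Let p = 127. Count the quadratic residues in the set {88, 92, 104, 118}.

2

(88/127) = +1 → QR.
(92/127) = -1 → non-residue.
(104/127) = +1 → QR.
(118/127) = -1 → non-residue.
Total quadratic residues among the 4: 2.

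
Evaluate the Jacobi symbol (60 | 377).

1

Pull out 2^2: since 377 ≡ 1 (mod 8), (2/377) = +1, so (2/377)^2 = +1.
Reciprocity: 15 ≡ 3 and 377 ≡ 1 (mod 4), so (15/377) = +(377/15).
Reduce top mod 15: now compute (2/15).
Pull out 2: since 15 ≡ 7 (mod 8), (2/15) = +1.
Reached (1/15) = 1. Collecting the sign flips along the way, the symbol is +1.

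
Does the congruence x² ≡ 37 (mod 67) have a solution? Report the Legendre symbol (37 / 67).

1

Reciprocity: 37 ≡ 1 and 67 ≡ 3 (mod 4), so (37/67) = +(67/37).
Reduce top mod 37: now compute (30/37).
Pull out 2: since 37 ≡ 5 (mod 8), (2/37) = -1.
Reciprocity: 15 ≡ 3 and 37 ≡ 1 (mod 4), so (15/37) = +(37/15).
Reduce top mod 15: now compute (7/15).
Reciprocity: 7 ≡ 3 and 15 ≡ 3 (mod 4), so (7/15) = −(15/7).
Reduce top mod 7: now compute (1/7).
Reached (1/7) = 1. Collecting the sign flips along the way, the symbol is +1.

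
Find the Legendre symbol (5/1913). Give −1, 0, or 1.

-1

Reciprocity: 5 ≡ 1 and 1913 ≡ 1 (mod 4), so (5/1913) = +(1913/5).
Reduce top mod 5: now compute (3/5).
Reciprocity: 3 ≡ 3 and 5 ≡ 1 (mod 4), so (3/5) = +(5/3).
Reduce top mod 3: now compute (2/3).
Pull out 2: since 3 ≡ 3 (mod 8), (2/3) = -1.
Reached (1/3) = 1. Collecting the sign flips along the way, the symbol is -1.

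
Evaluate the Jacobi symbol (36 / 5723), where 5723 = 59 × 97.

Pull out 2^2: since 5723 ≡ 3 (mod 8), (2/5723) = -1, so (2/5723)^2 = +1.
Reciprocity: 9 ≡ 1 and 5723 ≡ 3 (mod 4), so (9/5723) = +(5723/9).
Reduce top mod 9: now compute (8/9).
Pull out 2^3: since 9 ≡ 1 (mod 8), (2/9) = +1, so (2/9)^3 = +1.
Reached (1/9) = 1. Collecting the sign flips along the way, the symbol is +1.

1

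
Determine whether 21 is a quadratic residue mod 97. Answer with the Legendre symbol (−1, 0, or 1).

-1

Reciprocity: 21 ≡ 1 and 97 ≡ 1 (mod 4), so (21/97) = +(97/21).
Reduce top mod 21: now compute (13/21).
Reciprocity: 13 ≡ 1 and 21 ≡ 1 (mod 4), so (13/21) = +(21/13).
Reduce top mod 13: now compute (8/13).
Pull out 2^3: since 13 ≡ 5 (mod 8), (2/13) = -1, so (2/13)^3 = -1.
Reached (1/13) = 1. Collecting the sign flips along the way, the symbol is -1.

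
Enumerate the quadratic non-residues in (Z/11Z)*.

Square k = 1,…,5 (k and 11−k give the same square):
1²=1, 2²=4, 3²=9, 4²≡5, 5²≡3 (mod 11).
The residues are {1, 3, 4, 5, 9}; the non-residues are the remaining 5 nonzero classes.

2 6 7 8 10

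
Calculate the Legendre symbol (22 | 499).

Euler's criterion: (22/499) ≡ 22^249 (mod 499).
22^2 ≡ 484 (mod 499)
22^4 ≡ 225 (mod 499)
22^8 ≡ 226 (mod 499)
22^16 ≡ 178 (mod 499)
22^32 ≡ 247 (mod 499)
22^64 ≡ 131 (mod 499)
22^128 ≡ 195 (mod 499)
22^249 = 22^(128+64+32+16+8+1) ≡ 1 (mod 499).
Result is 1, so (22/499) = 1.

1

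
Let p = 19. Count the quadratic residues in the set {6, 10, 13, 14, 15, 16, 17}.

3

(6/19) = +1 → QR.
(10/19) = -1 → non-residue.
(13/19) = -1 → non-residue.
(14/19) = -1 → non-residue.
(15/19) = -1 → non-residue.
(16/19) = +1 → QR.
(17/19) = +1 → QR.
Total quadratic residues among the 7: 3.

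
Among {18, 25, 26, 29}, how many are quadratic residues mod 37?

(18/37) = -1 → non-residue.
(25/37) = +1 → QR.
(26/37) = +1 → QR.
(29/37) = -1 → non-residue.
Total quadratic residues among the 4: 2.

2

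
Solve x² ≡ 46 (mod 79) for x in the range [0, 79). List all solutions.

21, 58

Since 79 ≡ 3 (mod 4), a square root of 46 is 46^((79+1)/4) = 46^20 mod 79.
Repeated squaring: 46^2≡62, 46^4≡52, 46^8≡18, 46^16≡8 (mod 79).
46^20 = 46^(16+4) ≡ 21 (mod 79).
Check: 21² = 441 ≡ 46 (mod 79). The two roots are 21 and 58.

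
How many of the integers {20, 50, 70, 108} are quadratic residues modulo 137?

(20/137) = -1 → non-residue.
(50/137) = +1 → QR.
(70/137) = -1 → non-residue.
(108/137) = -1 → non-residue.
Total quadratic residues among the 4: 1.

1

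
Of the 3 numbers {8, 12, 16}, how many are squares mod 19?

(8/19) = -1 → non-residue.
(12/19) = -1 → non-residue.
(16/19) = +1 → QR.
Total quadratic residues among the 3: 1.

1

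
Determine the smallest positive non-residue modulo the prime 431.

(2/431) = +1, so 2 is a residue.
(3/431) = +1, so 3 is a residue.
(4/431) = +1, so 4 is a residue.
(5/431) = +1, so 5 is a residue.
(6/431) = +1, so 6 is a residue.
(7/431) = −1, so 7 is the smallest positive non-residue mod 431.

7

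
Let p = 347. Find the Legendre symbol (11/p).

1

Reciprocity: 11 ≡ 3 and 347 ≡ 3 (mod 4), so (11/347) = −(347/11).
Reduce top mod 11: now compute (6/11).
Pull out 2: since 11 ≡ 3 (mod 8), (2/11) = -1.
Reciprocity: 3 ≡ 3 and 11 ≡ 3 (mod 4), so (3/11) = −(11/3).
Reduce top mod 3: now compute (2/3).
Pull out 2: since 3 ≡ 3 (mod 8), (2/3) = -1.
Reached (1/3) = 1. Collecting the sign flips along the way, the symbol is +1.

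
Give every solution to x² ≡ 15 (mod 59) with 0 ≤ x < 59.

Since 59 ≡ 3 (mod 4), a square root of 15 is 15^((59+1)/4) = 15^15 mod 59.
Repeated squaring: 15^2≡48, 15^4≡3, 15^8≡9 (mod 59).
15^15 = 15^(8+4+2+1) ≡ 29 (mod 59).
Check: 29² = 841 ≡ 15 (mod 59). The two roots are 29 and 30.

29, 30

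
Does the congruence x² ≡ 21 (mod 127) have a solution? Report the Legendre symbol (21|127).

Reciprocity: 21 ≡ 1 and 127 ≡ 3 (mod 4), so (21/127) = +(127/21).
Reduce top mod 21: now compute (1/21).
Reached (1/21) = 1. Collecting the sign flips along the way, the symbol is +1.

1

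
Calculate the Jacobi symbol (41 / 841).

1

Reciprocity: 41 ≡ 1 and 841 ≡ 1 (mod 4), so (41/841) = +(841/41).
Reduce top mod 41: now compute (21/41).
Reciprocity: 21 ≡ 1 and 41 ≡ 1 (mod 4), so (21/41) = +(41/21).
Reduce top mod 21: now compute (20/21).
Pull out 2^2: since 21 ≡ 5 (mod 8), (2/21) = -1, so (2/21)^2 = +1.
Reciprocity: 5 ≡ 1 and 21 ≡ 1 (mod 4), so (5/21) = +(21/5).
Reduce top mod 5: now compute (1/5).
Reached (1/5) = 1. Collecting the sign flips along the way, the symbol is +1.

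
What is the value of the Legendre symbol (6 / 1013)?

1

Euler's criterion: (6/1013) ≡ 6^506 (mod 1013).
6^2 ≡ 36 (mod 1013)
6^4 ≡ 283 (mod 1013)
6^8 ≡ 62 (mod 1013)
6^16 ≡ 805 (mod 1013)
6^32 ≡ 718 (mod 1013)
6^64 ≡ 920 (mod 1013)
6^128 ≡ 545 (mod 1013)
6^256 ≡ 216 (mod 1013)
6^506 = 6^(256+128+64+32+16+8+2) ≡ 1 (mod 1013).
Result is 1, so (6/1013) = 1.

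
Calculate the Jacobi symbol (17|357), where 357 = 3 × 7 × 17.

Reciprocity: 17 ≡ 1 and 357 ≡ 1 (mod 4), so (17/357) = +(357/17).
Reduce top mod 17: now compute (0/17).
Top reduces to 0: gcd > 1, so the symbol is 0.

0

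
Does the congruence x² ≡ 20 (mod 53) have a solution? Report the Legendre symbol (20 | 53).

-1

Pull out 2^2: since 53 ≡ 5 (mod 8), (2/53) = -1, so (2/53)^2 = +1.
Reciprocity: 5 ≡ 1 and 53 ≡ 1 (mod 4), so (5/53) = +(53/5).
Reduce top mod 5: now compute (3/5).
Reciprocity: 3 ≡ 3 and 5 ≡ 1 (mod 4), so (3/5) = +(5/3).
Reduce top mod 3: now compute (2/3).
Pull out 2: since 3 ≡ 3 (mod 8), (2/3) = -1.
Reached (1/3) = 1. Collecting the sign flips along the way, the symbol is -1.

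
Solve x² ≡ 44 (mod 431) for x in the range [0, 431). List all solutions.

123, 308

Since 431 ≡ 3 (mod 4), a square root of 44 is 44^((431+1)/4) = 44^108 mod 431.
Repeated squaring: 44^2≡212, 44^4≡120, 44^8≡177, 44^16≡297, 44^32≡285, 44^64≡197 (mod 431).
44^108 = 44^(64+32+8+4) ≡ 123 (mod 431).
Check: 123² = 15129 ≡ 44 (mod 431). The two roots are 123 and 308.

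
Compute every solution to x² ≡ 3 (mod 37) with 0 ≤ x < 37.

37 ≡ 1 (mod 4), so we find a root by search.
Trying successive values, 15² = 225 ≡ 3 (mod 37). The other root is 37 − 15 = 22.

15, 22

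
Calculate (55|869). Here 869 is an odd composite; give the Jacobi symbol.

Reciprocity: 55 ≡ 3 and 869 ≡ 1 (mod 4), so (55/869) = +(869/55).
Reduce top mod 55: now compute (44/55).
Pull out 2^2: since 55 ≡ 7 (mod 8), (2/55) = +1, so (2/55)^2 = +1.
Reciprocity: 11 ≡ 3 and 55 ≡ 3 (mod 4), so (11/55) = −(55/11).
Reduce top mod 11: now compute (0/11).
Top reduces to 0: gcd > 1, so the symbol is 0.

0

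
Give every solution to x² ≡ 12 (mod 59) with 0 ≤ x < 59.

Since 59 ≡ 3 (mod 4), a square root of 12 is 12^((59+1)/4) = 12^15 mod 59.
Repeated squaring: 12^2≡26, 12^4≡27, 12^8≡21 (mod 59).
12^15 = 12^(8+4+2+1) ≡ 22 (mod 59).
Check: 22² = 484 ≡ 12 (mod 59). The two roots are 22 and 37.

22, 37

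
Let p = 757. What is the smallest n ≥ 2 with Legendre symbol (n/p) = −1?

2

(2/757) = −1, so 2 is the smallest positive non-residue mod 757.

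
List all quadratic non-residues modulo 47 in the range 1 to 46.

5 10 11 13 15 19 20 22 23 26 29 30 31 33 35 38 39 40 41 43 44 45 46

Square k = 1,…,23 (k and 47−k give the same square):
1²=1, 2²=4, 3²=9, 4²=16, 5²=25, 6²=36, 7²≡2, 8²≡17, 9²≡34, 10²≡6, 11²≡27, 12²≡3, 13²≡28, 14²≡8, 15²≡37, 16²≡21, 17²≡7, 18²≡42, 19²≡32, 20²≡24, 21²≡18, 22²≡14, 23²≡12 (mod 47).
The residues are {1, 2, 3, 4, 6, 7, 8, 9, 12, 14, 16, 17, 18, 21, 24, 25, 27, 28, 32, 34, 36, 37, 42}; the non-residues are the remaining 23 nonzero classes.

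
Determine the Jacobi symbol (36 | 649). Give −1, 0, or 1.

Pull out 2^2: since 649 ≡ 1 (mod 8), (2/649) = +1, so (2/649)^2 = +1.
Reciprocity: 9 ≡ 1 and 649 ≡ 1 (mod 4), so (9/649) = +(649/9).
Reduce top mod 9: now compute (1/9).
Reached (1/9) = 1. Collecting the sign flips along the way, the symbol is +1.

1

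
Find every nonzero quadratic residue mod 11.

1 3 4 5 9

Square k = 1,…,5 (k and 11−k give the same square):
1²=1, 2²=4, 3²=9, 4²≡5, 5²≡3 (mod 11).
So the quadratic residues mod 11 are {1, 3, 4, 5, 9}.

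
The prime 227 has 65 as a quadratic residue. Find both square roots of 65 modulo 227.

Since 227 ≡ 3 (mod 4), a square root of 65 is 65^((227+1)/4) = 65^57 mod 227.
Repeated squaring: 65^2≡139, 65^4≡26, 65^8≡222, 65^16≡25, 65^32≡171 (mod 227).
65^57 = 65^(32+16+8+1) ≡ 92 (mod 227).
Check: 92² = 8464 ≡ 65 (mod 227). The two roots are 92 and 135.

92, 135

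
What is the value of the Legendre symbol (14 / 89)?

-1

Euler's criterion: (14/89) ≡ 14^44 (mod 89).
14^2 ≡ 18 (mod 89)
14^4 ≡ 57 (mod 89)
14^8 ≡ 45 (mod 89)
14^16 ≡ 67 (mod 89)
14^32 ≡ 39 (mod 89)
14^44 = 14^(32+8+4) ≡ 88 (mod 89).
Result is 88 ≡ −1, so (14/89) = −1.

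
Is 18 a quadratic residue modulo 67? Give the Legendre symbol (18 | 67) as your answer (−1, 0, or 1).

-1

Pull out 2: since 67 ≡ 3 (mod 8), (2/67) = -1.
Reciprocity: 9 ≡ 1 and 67 ≡ 3 (mod 4), so (9/67) = +(67/9).
Reduce top mod 9: now compute (4/9).
Pull out 2^2: since 9 ≡ 1 (mod 8), (2/9) = +1, so (2/9)^2 = +1.
Reached (1/9) = 1. Collecting the sign flips along the way, the symbol is -1.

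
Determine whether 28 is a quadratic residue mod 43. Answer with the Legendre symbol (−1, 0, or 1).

Euler's criterion: (28/43) ≡ 28^21 (mod 43).
28^2 ≡ 10 (mod 43)
28^4 ≡ 14 (mod 43)
28^8 ≡ 24 (mod 43)
28^16 ≡ 17 (mod 43)
28^21 = 28^(16+4+1) ≡ 42 (mod 43).
Result is 42 ≡ −1, so (28/43) = −1.

-1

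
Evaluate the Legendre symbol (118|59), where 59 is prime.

First reduce: 118 ≡ 0 (mod 59).
Top reduces to 0: gcd > 1, so the symbol is 0.

0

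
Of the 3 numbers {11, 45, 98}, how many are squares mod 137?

2

(11/137) = +1 → QR.
(45/137) = -1 → non-residue.
(98/137) = +1 → QR.
Total quadratic residues among the 3: 2.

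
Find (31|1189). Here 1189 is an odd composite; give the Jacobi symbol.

-1

Reciprocity: 31 ≡ 3 and 1189 ≡ 1 (mod 4), so (31/1189) = +(1189/31).
Reduce top mod 31: now compute (11/31).
Reciprocity: 11 ≡ 3 and 31 ≡ 3 (mod 4), so (11/31) = −(31/11).
Reduce top mod 11: now compute (9/11).
Reciprocity: 9 ≡ 1 and 11 ≡ 3 (mod 4), so (9/11) = +(11/9).
Reduce top mod 9: now compute (2/9).
Pull out 2: since 9 ≡ 1 (mod 8), (2/9) = +1.
Reached (1/9) = 1. Collecting the sign flips along the way, the symbol is -1.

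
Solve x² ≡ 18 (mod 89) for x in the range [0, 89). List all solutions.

89 ≡ 1 (mod 4), so we find a root by search.
Trying successive values, 14² = 196 ≡ 18 (mod 89). The other root is 89 − 14 = 75.

14, 75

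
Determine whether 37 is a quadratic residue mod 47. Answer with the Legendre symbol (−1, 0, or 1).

1

Reciprocity: 37 ≡ 1 and 47 ≡ 3 (mod 4), so (37/47) = +(47/37).
Reduce top mod 37: now compute (10/37).
Pull out 2: since 37 ≡ 5 (mod 8), (2/37) = -1.
Reciprocity: 5 ≡ 1 and 37 ≡ 1 (mod 4), so (5/37) = +(37/5).
Reduce top mod 5: now compute (2/5).
Pull out 2: since 5 ≡ 5 (mod 8), (2/5) = -1.
Reached (1/5) = 1. Collecting the sign flips along the way, the symbol is +1.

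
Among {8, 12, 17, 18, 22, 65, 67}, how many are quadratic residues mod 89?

(8/89) = +1 → QR.
(12/89) = -1 → non-residue.
(17/89) = +1 → QR.
(18/89) = +1 → QR.
(22/89) = +1 → QR.
(65/89) = -1 → non-residue.
(67/89) = +1 → QR.
Total quadratic residues among the 7: 5.

5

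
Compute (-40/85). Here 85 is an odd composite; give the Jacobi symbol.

First reduce: -40 ≡ 45 (mod 85).
Reciprocity: 45 ≡ 1 and 85 ≡ 1 (mod 4), so (45/85) = +(85/45).
Reduce top mod 45: now compute (40/45).
Pull out 2^3: since 45 ≡ 5 (mod 8), (2/45) = -1, so (2/45)^3 = -1.
Reciprocity: 5 ≡ 1 and 45 ≡ 1 (mod 4), so (5/45) = +(45/5).
Reduce top mod 5: now compute (0/5).
Top reduces to 0: gcd > 1, so the symbol is 0.

0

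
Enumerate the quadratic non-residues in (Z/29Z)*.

2 3 8 10 11 12 14 15 17 18 19 21 26 27

Square k = 1,…,14 (k and 29−k give the same square):
1²=1, 2²=4, 3²=9, 4²=16, 5²=25, 6²≡7, 7²≡20, 8²≡6, 9²≡23, 10²≡13, 11²≡5, 12²≡28, 13²≡24, 14²≡22 (mod 29).
The residues are {1, 4, 5, 6, 7, 9, 13, 16, 20, 22, 23, 24, 25, 28}; the non-residues are the remaining 14 nonzero classes.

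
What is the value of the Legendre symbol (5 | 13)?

Reciprocity: 5 ≡ 1 and 13 ≡ 1 (mod 4), so (5/13) = +(13/5).
Reduce top mod 5: now compute (3/5).
Reciprocity: 3 ≡ 3 and 5 ≡ 1 (mod 4), so (3/5) = +(5/3).
Reduce top mod 3: now compute (2/3).
Pull out 2: since 3 ≡ 3 (mod 8), (2/3) = -1.
Reached (1/3) = 1. Collecting the sign flips along the way, the symbol is -1.

-1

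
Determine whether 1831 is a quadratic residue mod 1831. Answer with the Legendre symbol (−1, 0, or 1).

0

First reduce: 1831 ≡ 0 (mod 1831).
Top reduces to 0: gcd > 1, so the symbol is 0.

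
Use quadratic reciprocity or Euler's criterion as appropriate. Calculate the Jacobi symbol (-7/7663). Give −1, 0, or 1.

First reduce: -7 ≡ 7656 (mod 7663).
Pull out 2^3: since 7663 ≡ 7 (mod 8), (2/7663) = +1, so (2/7663)^3 = +1.
Reciprocity: 957 ≡ 1 and 7663 ≡ 3 (mod 4), so (957/7663) = +(7663/957).
Reduce top mod 957: now compute (7/957).
Reciprocity: 7 ≡ 3 and 957 ≡ 1 (mod 4), so (7/957) = +(957/7).
Reduce top mod 7: now compute (5/7).
Reciprocity: 5 ≡ 1 and 7 ≡ 3 (mod 4), so (5/7) = +(7/5).
Reduce top mod 5: now compute (2/5).
Pull out 2: since 5 ≡ 5 (mod 8), (2/5) = -1.
Reached (1/5) = 1. Collecting the sign flips along the way, the symbol is -1.

-1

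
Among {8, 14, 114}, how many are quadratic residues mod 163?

1

(8/163) = -1 → non-residue.
(14/163) = +1 → QR.
(114/163) = -1 → non-residue.
Total quadratic residues among the 3: 1.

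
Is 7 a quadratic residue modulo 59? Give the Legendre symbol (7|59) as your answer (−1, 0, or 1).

1

Reciprocity: 7 ≡ 3 and 59 ≡ 3 (mod 4), so (7/59) = −(59/7).
Reduce top mod 7: now compute (3/7).
Reciprocity: 3 ≡ 3 and 7 ≡ 3 (mod 4), so (3/7) = −(7/3).
Reduce top mod 3: now compute (1/3).
Reached (1/3) = 1. Collecting the sign flips along the way, the symbol is +1.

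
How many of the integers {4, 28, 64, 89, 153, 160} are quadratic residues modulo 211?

(4/211) = +1 → QR.
(28/211) = -1 → non-residue.
(64/211) = +1 → QR.
(89/211) = -1 → non-residue.
(153/211) = -1 → non-residue.
(160/211) = -1 → non-residue.
Total quadratic residues among the 6: 2.

2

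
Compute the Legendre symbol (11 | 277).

Reciprocity: 11 ≡ 3 and 277 ≡ 1 (mod 4), so (11/277) = +(277/11).
Reduce top mod 11: now compute (2/11).
Pull out 2: since 11 ≡ 3 (mod 8), (2/11) = -1.
Reached (1/11) = 1. Collecting the sign flips along the way, the symbol is -1.

-1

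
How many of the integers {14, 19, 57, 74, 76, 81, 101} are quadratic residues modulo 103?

4

(14/103) = +1 → QR.
(19/103) = +1 → QR.
(57/103) = -1 → non-residue.
(74/103) = -1 → non-residue.
(76/103) = +1 → QR.
(81/103) = +1 → QR.
(101/103) = -1 → non-residue.
Total quadratic residues among the 7: 4.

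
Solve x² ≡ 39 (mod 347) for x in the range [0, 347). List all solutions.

Since 347 ≡ 3 (mod 4), a square root of 39 is 39^((347+1)/4) = 39^87 mod 347.
Repeated squaring: 39^2≡133, 39^4≡339, 39^8≡64, 39^16≡279, 39^32≡113, 39^64≡277 (mod 347).
39^87 = 39^(64+16+4+2+1) ≡ 115 (mod 347).
Check: 115² = 13225 ≡ 39 (mod 347). The two roots are 115 and 232.

115, 232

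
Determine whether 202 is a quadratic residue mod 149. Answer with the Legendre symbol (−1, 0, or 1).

1

First reduce: 202 ≡ 53 (mod 149).
Reciprocity: 53 ≡ 1 and 149 ≡ 1 (mod 4), so (53/149) = +(149/53).
Reduce top mod 53: now compute (43/53).
Reciprocity: 43 ≡ 3 and 53 ≡ 1 (mod 4), so (43/53) = +(53/43).
Reduce top mod 43: now compute (10/43).
Pull out 2: since 43 ≡ 3 (mod 8), (2/43) = -1.
Reciprocity: 5 ≡ 1 and 43 ≡ 3 (mod 4), so (5/43) = +(43/5).
Reduce top mod 5: now compute (3/5).
Reciprocity: 3 ≡ 3 and 5 ≡ 1 (mod 4), so (3/5) = +(5/3).
Reduce top mod 3: now compute (2/3).
Pull out 2: since 3 ≡ 3 (mod 8), (2/3) = -1.
Reached (1/3) = 1. Collecting the sign flips along the way, the symbol is +1.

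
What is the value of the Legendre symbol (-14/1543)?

-1

First reduce: -14 ≡ 1529 (mod 1543).
Reciprocity: 1529 ≡ 1 and 1543 ≡ 3 (mod 4), so (1529/1543) = +(1543/1529).
Reduce top mod 1529: now compute (14/1529).
Pull out 2: since 1529 ≡ 1 (mod 8), (2/1529) = +1.
Reciprocity: 7 ≡ 3 and 1529 ≡ 1 (mod 4), so (7/1529) = +(1529/7).
Reduce top mod 7: now compute (3/7).
Reciprocity: 3 ≡ 3 and 7 ≡ 3 (mod 4), so (3/7) = −(7/3).
Reduce top mod 3: now compute (1/3).
Reached (1/3) = 1. Collecting the sign flips along the way, the symbol is -1.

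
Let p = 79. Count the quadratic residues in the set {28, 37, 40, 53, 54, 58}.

1

(28/79) = -1 → non-residue.
(37/79) = -1 → non-residue.
(40/79) = +1 → QR.
(53/79) = -1 → non-residue.
(54/79) = -1 → non-residue.
(58/79) = -1 → non-residue.
Total quadratic residues among the 6: 1.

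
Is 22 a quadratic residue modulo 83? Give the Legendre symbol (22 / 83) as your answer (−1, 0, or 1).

Euler's criterion: (22/83) ≡ 22^41 (mod 83).
22^2 ≡ 69 (mod 83)
22^4 ≡ 30 (mod 83)
22^8 ≡ 70 (mod 83)
22^16 ≡ 3 (mod 83)
22^32 ≡ 9 (mod 83)
22^41 = 22^(32+8+1) ≡ 82 (mod 83).
Result is 82 ≡ −1, so (22/83) = −1.

-1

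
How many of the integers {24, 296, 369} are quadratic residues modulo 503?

(24/503) = +1 → QR.
(296/503) = -1 → non-residue.
(369/503) = -1 → non-residue.
Total quadratic residues among the 3: 1.

1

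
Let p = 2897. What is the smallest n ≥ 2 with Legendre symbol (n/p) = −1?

3

(2/2897) = +1, so 2 is a residue.
(3/2897) = −1, so 3 is the smallest positive non-residue mod 2897.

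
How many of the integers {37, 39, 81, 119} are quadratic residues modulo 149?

4

(37/149) = +1 → QR.
(39/149) = +1 → QR.
(81/149) = +1 → QR.
(119/149) = +1 → QR.
Total quadratic residues among the 4: 4.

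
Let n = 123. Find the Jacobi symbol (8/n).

Pull out 2^3: since 123 ≡ 3 (mod 8), (2/123) = -1, so (2/123)^3 = -1.
Reached (1/123) = 1. Collecting the sign flips along the way, the symbol is -1.

-1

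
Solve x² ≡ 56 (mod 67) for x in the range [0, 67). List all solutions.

Since 67 ≡ 3 (mod 4), a square root of 56 is 56^((67+1)/4) = 56^17 mod 67.
Repeated squaring: 56^2≡54, 56^4≡35, 56^8≡19, 56^16≡26 (mod 67).
56^17 = 56^(16+1) ≡ 49 (mod 67).
Check: 49² = 2401 ≡ 56 (mod 67). The two roots are 18 and 49.

18, 49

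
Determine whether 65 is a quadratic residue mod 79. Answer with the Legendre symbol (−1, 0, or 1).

1

Reciprocity: 65 ≡ 1 and 79 ≡ 3 (mod 4), so (65/79) = +(79/65).
Reduce top mod 65: now compute (14/65).
Pull out 2: since 65 ≡ 1 (mod 8), (2/65) = +1.
Reciprocity: 7 ≡ 3 and 65 ≡ 1 (mod 4), so (7/65) = +(65/7).
Reduce top mod 7: now compute (2/7).
Pull out 2: since 7 ≡ 7 (mod 8), (2/7) = +1.
Reached (1/7) = 1. Collecting the sign flips along the way, the symbol is +1.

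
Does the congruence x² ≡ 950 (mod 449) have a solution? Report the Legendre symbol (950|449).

Euler's criterion: (950/449) ≡ 52^224 (mod 449).
52^2 ≡ 10 (mod 449)
52^4 ≡ 100 (mod 449)
52^8 ≡ 122 (mod 449)
52^16 ≡ 67 (mod 449)
52^32 ≡ 448 (mod 449)
52^64 ≡ 1 (mod 449)
52^128 ≡ 1 (mod 449)
52^224 = 52^(128+64+32) ≡ 448 (mod 449).
Result is 448 ≡ −1, so (950/449) = −1.

-1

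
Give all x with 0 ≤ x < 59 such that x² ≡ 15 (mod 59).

Since 59 ≡ 3 (mod 4), a square root of 15 is 15^((59+1)/4) = 15^15 mod 59.
Repeated squaring: 15^2≡48, 15^4≡3, 15^8≡9 (mod 59).
15^15 = 15^(8+4+2+1) ≡ 29 (mod 59).
Check: 29² = 841 ≡ 15 (mod 59). The two roots are 29 and 30.

29, 30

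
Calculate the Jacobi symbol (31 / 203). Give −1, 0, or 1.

1

Reciprocity: 31 ≡ 3 and 203 ≡ 3 (mod 4), so (31/203) = −(203/31).
Reduce top mod 31: now compute (17/31).
Reciprocity: 17 ≡ 1 and 31 ≡ 3 (mod 4), so (17/31) = +(31/17).
Reduce top mod 17: now compute (14/17).
Pull out 2: since 17 ≡ 1 (mod 8), (2/17) = +1.
Reciprocity: 7 ≡ 3 and 17 ≡ 1 (mod 4), so (7/17) = +(17/7).
Reduce top mod 7: now compute (3/7).
Reciprocity: 3 ≡ 3 and 7 ≡ 3 (mod 4), so (3/7) = −(7/3).
Reduce top mod 3: now compute (1/3).
Reached (1/3) = 1. Collecting the sign flips along the way, the symbol is +1.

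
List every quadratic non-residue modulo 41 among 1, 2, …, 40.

3 6 7 11 12 13 14 15 17 19 22 24 26 27 28 29 30 34 35 38

Square k = 1,…,20 (k and 41−k give the same square):
1²=1, 2²=4, 3²=9, 4²=16, 5²=25, 6²=36, 7²≡8, 8²≡23, 9²≡40, 10²≡18, 11²≡39, 12²≡21, 13²≡5, 14²≡32, 15²≡20, 16²≡10, 17²≡2, 18²≡37, 19²≡33, 20²≡31 (mod 41).
The residues are {1, 2, 4, 5, 8, 9, 10, 16, 18, 20, 21, 23, 25, 31, 32, 33, 36, 37, 39, 40}; the non-residues are the remaining 20 nonzero classes.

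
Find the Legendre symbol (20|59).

Pull out 2^2: since 59 ≡ 3 (mod 8), (2/59) = -1, so (2/59)^2 = +1.
Reciprocity: 5 ≡ 1 and 59 ≡ 3 (mod 4), so (5/59) = +(59/5).
Reduce top mod 5: now compute (4/5).
Pull out 2^2: since 5 ≡ 5 (mod 8), (2/5) = -1, so (2/5)^2 = +1.
Reached (1/5) = 1. Collecting the sign flips along the way, the symbol is +1.

1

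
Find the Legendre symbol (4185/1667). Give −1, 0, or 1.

-1

First reduce: 4185 ≡ 851 (mod 1667).
Reciprocity: 851 ≡ 3 and 1667 ≡ 3 (mod 4), so (851/1667) = −(1667/851).
Reduce top mod 851: now compute (816/851).
Pull out 2^4: since 851 ≡ 3 (mod 8), (2/851) = -1, so (2/851)^4 = +1.
Reciprocity: 51 ≡ 3 and 851 ≡ 3 (mod 4), so (51/851) = −(851/51).
Reduce top mod 51: now compute (35/51).
Reciprocity: 35 ≡ 3 and 51 ≡ 3 (mod 4), so (35/51) = −(51/35).
Reduce top mod 35: now compute (16/35).
Pull out 2^4: since 35 ≡ 3 (mod 8), (2/35) = -1, so (2/35)^4 = +1.
Reached (1/35) = 1. Collecting the sign flips along the way, the symbol is -1.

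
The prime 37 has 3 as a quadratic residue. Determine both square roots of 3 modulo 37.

15, 22

37 ≡ 1 (mod 4), so we find a root by search.
Trying successive values, 15² = 225 ≡ 3 (mod 37). The other root is 37 − 15 = 22.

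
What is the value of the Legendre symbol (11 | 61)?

-1

Reciprocity: 11 ≡ 3 and 61 ≡ 1 (mod 4), so (11/61) = +(61/11).
Reduce top mod 11: now compute (6/11).
Pull out 2: since 11 ≡ 3 (mod 8), (2/11) = -1.
Reciprocity: 3 ≡ 3 and 11 ≡ 3 (mod 4), so (3/11) = −(11/3).
Reduce top mod 3: now compute (2/3).
Pull out 2: since 3 ≡ 3 (mod 8), (2/3) = -1.
Reached (1/3) = 1. Collecting the sign flips along the way, the symbol is -1.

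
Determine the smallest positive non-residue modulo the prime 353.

(2/353) = +1, so 2 is a residue.
(3/353) = −1, so 3 is the smallest positive non-residue mod 353.

3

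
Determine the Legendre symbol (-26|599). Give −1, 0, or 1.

-1

First reduce: -26 ≡ 573 (mod 599).
Reciprocity: 573 ≡ 1 and 599 ≡ 3 (mod 4), so (573/599) = +(599/573).
Reduce top mod 573: now compute (26/573).
Pull out 2: since 573 ≡ 5 (mod 8), (2/573) = -1.
Reciprocity: 13 ≡ 1 and 573 ≡ 1 (mod 4), so (13/573) = +(573/13).
Reduce top mod 13: now compute (1/13).
Reached (1/13) = 1. Collecting the sign flips along the way, the symbol is -1.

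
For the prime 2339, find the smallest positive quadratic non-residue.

(2/2339) = −1, so 2 is the smallest positive non-residue mod 2339.

2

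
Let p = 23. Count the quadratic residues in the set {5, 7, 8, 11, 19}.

(5/23) = -1 → non-residue.
(7/23) = -1 → non-residue.
(8/23) = +1 → QR.
(11/23) = -1 → non-residue.
(19/23) = -1 → non-residue.
Total quadratic residues among the 5: 1.

1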